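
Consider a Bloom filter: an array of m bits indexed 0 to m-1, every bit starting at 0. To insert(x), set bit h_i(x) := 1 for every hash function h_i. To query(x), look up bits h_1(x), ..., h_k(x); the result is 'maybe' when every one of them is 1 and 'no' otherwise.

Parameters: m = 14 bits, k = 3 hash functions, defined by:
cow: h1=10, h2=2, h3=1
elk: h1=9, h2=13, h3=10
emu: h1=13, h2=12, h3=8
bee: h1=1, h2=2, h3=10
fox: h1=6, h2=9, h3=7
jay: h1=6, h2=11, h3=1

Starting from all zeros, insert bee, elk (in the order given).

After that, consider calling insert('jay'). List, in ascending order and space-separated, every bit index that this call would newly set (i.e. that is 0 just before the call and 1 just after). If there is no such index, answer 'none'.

Answer: 6 11

Derivation:
Start: bits=00000000000000
After insert 'bee': sets bits 1 2 10 -> bits=01100000001000
After insert 'elk': sets bits 9 10 13 -> bits=01100000011001
insert 'jay' would touch bits 1 6 11; currently bit1=1, bit6=0, bit11=0
Bits that are 0 among those (would change 0->1): 6 11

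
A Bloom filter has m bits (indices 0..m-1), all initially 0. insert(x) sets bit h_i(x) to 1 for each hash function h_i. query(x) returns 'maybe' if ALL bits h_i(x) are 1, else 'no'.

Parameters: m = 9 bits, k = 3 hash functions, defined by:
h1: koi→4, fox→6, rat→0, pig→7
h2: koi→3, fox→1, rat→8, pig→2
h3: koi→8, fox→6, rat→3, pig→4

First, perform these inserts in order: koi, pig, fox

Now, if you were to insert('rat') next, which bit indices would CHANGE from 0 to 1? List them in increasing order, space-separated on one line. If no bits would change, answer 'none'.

Answer: 0

Derivation:
Start: bits=000000000
After insert 'koi': sets bits 3 4 8 -> bits=000110001
After insert 'pig': sets bits 2 4 7 -> bits=001110011
After insert 'fox': sets bits 1 6 -> bits=011110111
insert 'rat' would touch bits 0 3 8; currently bit0=0, bit3=1, bit8=1
Bits that are 0 among those (would change 0->1): 0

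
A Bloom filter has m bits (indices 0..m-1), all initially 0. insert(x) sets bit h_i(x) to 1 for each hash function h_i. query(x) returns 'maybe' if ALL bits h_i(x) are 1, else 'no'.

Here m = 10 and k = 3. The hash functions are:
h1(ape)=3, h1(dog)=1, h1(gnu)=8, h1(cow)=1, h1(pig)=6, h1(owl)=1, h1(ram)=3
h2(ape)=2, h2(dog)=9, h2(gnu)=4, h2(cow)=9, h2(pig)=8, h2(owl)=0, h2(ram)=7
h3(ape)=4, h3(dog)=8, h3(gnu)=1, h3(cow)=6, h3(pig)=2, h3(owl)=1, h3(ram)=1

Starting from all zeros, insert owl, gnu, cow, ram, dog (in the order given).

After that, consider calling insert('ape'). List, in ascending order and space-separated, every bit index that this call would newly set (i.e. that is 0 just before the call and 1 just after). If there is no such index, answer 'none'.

Answer: 2

Derivation:
Start: bits=0000000000
After insert 'owl': sets bits 0 1 -> bits=1100000000
After insert 'gnu': sets bits 1 4 8 -> bits=1100100010
After insert 'cow': sets bits 1 6 9 -> bits=1100101011
After insert 'ram': sets bits 1 3 7 -> bits=1101101111
After insert 'dog': sets bits 1 8 9 -> bits=1101101111
insert 'ape' would touch bits 2 3 4; currently bit2=0, bit3=1, bit4=1
Bits that are 0 among those (would change 0->1): 2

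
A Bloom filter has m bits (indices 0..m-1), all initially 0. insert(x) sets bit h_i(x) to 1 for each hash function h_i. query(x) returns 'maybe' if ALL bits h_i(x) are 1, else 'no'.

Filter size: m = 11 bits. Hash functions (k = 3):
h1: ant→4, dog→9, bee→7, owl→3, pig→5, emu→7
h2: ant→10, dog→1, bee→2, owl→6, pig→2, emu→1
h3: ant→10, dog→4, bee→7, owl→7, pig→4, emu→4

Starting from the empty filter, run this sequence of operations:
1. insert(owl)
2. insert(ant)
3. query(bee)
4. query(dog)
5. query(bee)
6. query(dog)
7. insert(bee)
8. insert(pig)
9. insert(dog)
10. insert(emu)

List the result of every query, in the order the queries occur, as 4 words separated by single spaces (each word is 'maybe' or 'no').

Answer: no no no no

Derivation:
Start: bits=00000000000
Op 1: insert owl -> sets bits 3 6 7 -> bits=00010011000
Op 2: insert ant -> sets bits 4 10 -> bits=00011011001
Op 3: query bee -> checks bit2=0, bit7=1 (has a 0) -> no
Op 4: query dog -> checks bit1=0, bit4=1, bit9=0 (has a 0) -> no
Op 5: query bee -> checks bit2=0, bit7=1 (has a 0) -> no
Op 6: query dog -> checks bit1=0, bit4=1, bit9=0 (has a 0) -> no
Op 7: insert bee -> sets bits 2 7 -> bits=00111011001
Op 8: insert pig -> sets bits 2 4 5 -> bits=00111111001
Op 9: insert dog -> sets bits 1 4 9 -> bits=01111111011
Op 10: insert emu -> sets bits 1 4 7 -> bits=01111111011
Query results in order: no no no no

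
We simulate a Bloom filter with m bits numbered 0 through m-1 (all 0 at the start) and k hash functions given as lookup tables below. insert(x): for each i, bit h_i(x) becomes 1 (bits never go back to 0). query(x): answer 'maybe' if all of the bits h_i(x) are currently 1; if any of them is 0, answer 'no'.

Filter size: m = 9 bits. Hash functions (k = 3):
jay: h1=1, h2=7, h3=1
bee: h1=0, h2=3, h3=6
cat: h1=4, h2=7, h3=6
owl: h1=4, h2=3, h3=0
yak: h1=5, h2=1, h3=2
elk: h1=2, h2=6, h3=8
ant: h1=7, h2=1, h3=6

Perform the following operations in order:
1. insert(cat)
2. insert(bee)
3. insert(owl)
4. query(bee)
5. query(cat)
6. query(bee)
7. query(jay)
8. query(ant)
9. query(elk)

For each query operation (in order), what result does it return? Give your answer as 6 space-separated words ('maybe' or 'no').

Answer: maybe maybe maybe no no no

Derivation:
Start: bits=000000000
Op 1: insert cat -> sets bits 4 6 7 -> bits=000010110
Op 2: insert bee -> sets bits 0 3 6 -> bits=100110110
Op 3: insert owl -> sets bits 0 3 4 -> bits=100110110
Op 4: query bee -> checks bit0=1, bit3=1, bit6=1 (all 1) -> maybe
Op 5: query cat -> checks bit4=1, bit6=1, bit7=1 (all 1) -> maybe
Op 6: query bee -> checks bit0=1, bit3=1, bit6=1 (all 1) -> maybe
Op 7: query jay -> checks bit1=0, bit7=1 (has a 0) -> no
Op 8: query ant -> checks bit1=0, bit6=1, bit7=1 (has a 0) -> no
Op 9: query elk -> checks bit2=0, bit6=1, bit8=0 (has a 0) -> no
Query results in order: maybe maybe maybe no no no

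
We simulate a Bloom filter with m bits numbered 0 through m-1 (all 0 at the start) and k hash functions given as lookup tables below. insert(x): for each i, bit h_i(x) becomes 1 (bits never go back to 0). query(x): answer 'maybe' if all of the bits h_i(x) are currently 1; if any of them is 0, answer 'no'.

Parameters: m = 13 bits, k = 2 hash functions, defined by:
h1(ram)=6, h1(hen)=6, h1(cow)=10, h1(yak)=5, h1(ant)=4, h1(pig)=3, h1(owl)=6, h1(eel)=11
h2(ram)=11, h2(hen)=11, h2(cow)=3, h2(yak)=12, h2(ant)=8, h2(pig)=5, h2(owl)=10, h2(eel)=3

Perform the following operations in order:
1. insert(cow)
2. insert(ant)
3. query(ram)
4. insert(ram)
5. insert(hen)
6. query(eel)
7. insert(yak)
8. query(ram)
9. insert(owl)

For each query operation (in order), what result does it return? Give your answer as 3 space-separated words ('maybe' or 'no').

Start: bits=0000000000000
Op 1: insert cow -> sets bits 3 10 -> bits=0001000000100
Op 2: insert ant -> sets bits 4 8 -> bits=0001100010100
Op 3: query ram -> checks bit6=0, bit11=0 (has a 0) -> no
Op 4: insert ram -> sets bits 6 11 -> bits=0001101010110
Op 5: insert hen -> sets bits 6 11 -> bits=0001101010110
Op 6: query eel -> checks bit3=1, bit11=1 (all 1) -> maybe
Op 7: insert yak -> sets bits 5 12 -> bits=0001111010111
Op 8: query ram -> checks bit6=1, bit11=1 (all 1) -> maybe
Op 9: insert owl -> sets bits 6 10 -> bits=0001111010111
Query results in order: no maybe maybe

Answer: no maybe maybe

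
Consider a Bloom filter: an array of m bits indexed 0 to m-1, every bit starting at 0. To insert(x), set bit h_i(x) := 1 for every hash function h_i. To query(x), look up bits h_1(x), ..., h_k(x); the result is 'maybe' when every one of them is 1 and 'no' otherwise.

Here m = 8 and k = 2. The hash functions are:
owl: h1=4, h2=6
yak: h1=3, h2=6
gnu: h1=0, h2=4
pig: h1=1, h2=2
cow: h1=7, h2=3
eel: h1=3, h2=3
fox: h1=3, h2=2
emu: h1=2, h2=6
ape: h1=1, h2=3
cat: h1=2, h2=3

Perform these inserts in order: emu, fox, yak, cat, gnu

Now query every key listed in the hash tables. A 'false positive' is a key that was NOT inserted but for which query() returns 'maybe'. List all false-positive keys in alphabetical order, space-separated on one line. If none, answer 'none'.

Start: bits=00000000
After insert 'emu': sets bits 2 6 -> bits=00100010
After insert 'fox': sets bits 2 3 -> bits=00110010
After insert 'yak': sets bits 3 6 -> bits=00110010
After insert 'cat': sets bits 2 3 -> bits=00110010
After insert 'gnu': sets bits 0 4 -> bits=10111010
Not inserted: ape cow eel owl pig — query each against bits=10111010:
query ape: checks bit1=0, bit3=1 (has a 0) -> no => not a false positive
query cow: checks bit3=1, bit7=0 (has a 0) -> no => not a false positive
query eel: checks bit3=1 (all 1) -> maybe => FALSE POSITIVE
query owl: checks bit4=1, bit6=1 (all 1) -> maybe => FALSE POSITIVE
query pig: checks bit1=0, bit2=1 (has a 0) -> no => not a false positive
False positives (alphabetical): eel owl

Answer: eel owl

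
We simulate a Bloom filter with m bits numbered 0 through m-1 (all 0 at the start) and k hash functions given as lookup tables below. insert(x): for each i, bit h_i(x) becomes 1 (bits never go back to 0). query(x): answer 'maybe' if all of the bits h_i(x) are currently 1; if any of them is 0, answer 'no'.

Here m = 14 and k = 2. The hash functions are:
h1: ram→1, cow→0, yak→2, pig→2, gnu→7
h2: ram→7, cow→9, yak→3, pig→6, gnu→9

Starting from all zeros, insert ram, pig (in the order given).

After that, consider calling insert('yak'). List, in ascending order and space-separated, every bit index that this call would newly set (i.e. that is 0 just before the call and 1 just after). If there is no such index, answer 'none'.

Answer: 3

Derivation:
Start: bits=00000000000000
After insert 'ram': sets bits 1 7 -> bits=01000001000000
After insert 'pig': sets bits 2 6 -> bits=01100011000000
insert 'yak' would touch bits 2 3; currently bit2=1, bit3=0
Bits that are 0 among those (would change 0->1): 3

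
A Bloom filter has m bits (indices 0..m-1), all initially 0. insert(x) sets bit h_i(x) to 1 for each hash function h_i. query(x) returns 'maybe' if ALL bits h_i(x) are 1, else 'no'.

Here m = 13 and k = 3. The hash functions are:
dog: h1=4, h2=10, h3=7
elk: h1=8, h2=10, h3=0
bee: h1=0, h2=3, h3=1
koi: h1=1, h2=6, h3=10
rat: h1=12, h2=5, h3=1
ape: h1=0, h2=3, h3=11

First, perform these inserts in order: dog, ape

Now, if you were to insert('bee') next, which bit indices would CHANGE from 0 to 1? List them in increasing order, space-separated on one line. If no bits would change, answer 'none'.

Start: bits=0000000000000
After insert 'dog': sets bits 4 7 10 -> bits=0000100100100
After insert 'ape': sets bits 0 3 11 -> bits=1001100100110
insert 'bee' would touch bits 0 1 3; currently bit0=1, bit1=0, bit3=1
Bits that are 0 among those (would change 0->1): 1

Answer: 1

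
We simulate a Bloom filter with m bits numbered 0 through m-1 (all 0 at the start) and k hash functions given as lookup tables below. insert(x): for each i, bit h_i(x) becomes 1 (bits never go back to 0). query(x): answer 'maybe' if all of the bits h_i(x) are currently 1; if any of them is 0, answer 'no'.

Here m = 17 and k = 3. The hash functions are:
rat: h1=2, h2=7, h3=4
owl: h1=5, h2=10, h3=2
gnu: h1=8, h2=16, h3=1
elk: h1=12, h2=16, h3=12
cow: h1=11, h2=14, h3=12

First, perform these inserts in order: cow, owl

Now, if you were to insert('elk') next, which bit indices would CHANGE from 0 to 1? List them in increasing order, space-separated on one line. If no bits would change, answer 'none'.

Answer: 16

Derivation:
Start: bits=00000000000000000
After insert 'cow': sets bits 11 12 14 -> bits=00000000000110100
After insert 'owl': sets bits 2 5 10 -> bits=00100100001110100
insert 'elk' would touch bits 12 16; currently bit12=1, bit16=0
Bits that are 0 among those (would change 0->1): 16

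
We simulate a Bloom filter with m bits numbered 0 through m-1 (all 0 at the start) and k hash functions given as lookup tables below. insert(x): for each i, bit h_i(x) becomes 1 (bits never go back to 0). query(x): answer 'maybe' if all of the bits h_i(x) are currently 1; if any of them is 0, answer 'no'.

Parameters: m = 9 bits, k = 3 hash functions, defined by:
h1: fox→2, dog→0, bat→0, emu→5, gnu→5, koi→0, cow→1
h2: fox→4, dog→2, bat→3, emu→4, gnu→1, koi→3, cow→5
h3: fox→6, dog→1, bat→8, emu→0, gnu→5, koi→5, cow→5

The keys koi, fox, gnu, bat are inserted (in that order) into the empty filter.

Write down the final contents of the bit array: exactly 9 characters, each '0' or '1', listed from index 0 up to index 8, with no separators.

Answer: 111111101

Derivation:
Start: bits=000000000
After insert 'koi': sets bits 0 3 5 -> bits=100101000
After insert 'fox': sets bits 2 4 6 -> bits=101111100
After insert 'gnu': sets bits 1 5 -> bits=111111100
After insert 'bat': sets bits 0 3 8 -> bits=111111101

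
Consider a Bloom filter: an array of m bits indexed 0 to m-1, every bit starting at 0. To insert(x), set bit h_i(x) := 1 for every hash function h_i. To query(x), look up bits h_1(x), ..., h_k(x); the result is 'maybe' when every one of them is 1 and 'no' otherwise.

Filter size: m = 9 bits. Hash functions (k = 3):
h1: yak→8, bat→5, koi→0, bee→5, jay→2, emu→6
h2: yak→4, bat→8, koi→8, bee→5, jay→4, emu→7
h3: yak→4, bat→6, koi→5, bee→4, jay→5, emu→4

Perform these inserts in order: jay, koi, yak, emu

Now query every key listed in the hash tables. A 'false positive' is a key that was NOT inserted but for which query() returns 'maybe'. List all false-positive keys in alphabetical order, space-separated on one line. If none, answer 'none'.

Answer: bat bee

Derivation:
Start: bits=000000000
After insert 'jay': sets bits 2 4 5 -> bits=001011000
After insert 'koi': sets bits 0 5 8 -> bits=101011001
After insert 'yak': sets bits 4 8 -> bits=101011001
After insert 'emu': sets bits 4 6 7 -> bits=101011111
Not inserted: bat bee — query each against bits=101011111:
query bat: checks bit5=1, bit6=1, bit8=1 (all 1) -> maybe => FALSE POSITIVE
query bee: checks bit4=1, bit5=1 (all 1) -> maybe => FALSE POSITIVE
False positives (alphabetical): bat bee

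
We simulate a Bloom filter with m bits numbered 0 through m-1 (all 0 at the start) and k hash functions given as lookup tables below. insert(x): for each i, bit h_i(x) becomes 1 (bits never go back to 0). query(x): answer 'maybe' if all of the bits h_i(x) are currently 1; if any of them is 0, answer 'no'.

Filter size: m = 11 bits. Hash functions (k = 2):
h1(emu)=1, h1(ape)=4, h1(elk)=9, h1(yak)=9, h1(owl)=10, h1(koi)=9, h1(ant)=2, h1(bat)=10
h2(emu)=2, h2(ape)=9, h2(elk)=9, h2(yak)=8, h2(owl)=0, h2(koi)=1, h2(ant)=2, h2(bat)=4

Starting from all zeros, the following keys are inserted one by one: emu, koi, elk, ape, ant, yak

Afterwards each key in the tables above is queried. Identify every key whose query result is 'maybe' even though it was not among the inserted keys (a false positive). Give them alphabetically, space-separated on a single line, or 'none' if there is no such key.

Answer: none

Derivation:
Start: bits=00000000000
After insert 'emu': sets bits 1 2 -> bits=01100000000
After insert 'koi': sets bits 1 9 -> bits=01100000010
After insert 'elk': sets bits 9 -> bits=01100000010
After insert 'ape': sets bits 4 9 -> bits=01101000010
After insert 'ant': sets bits 2 -> bits=01101000010
After insert 'yak': sets bits 8 9 -> bits=01101000110
Not inserted: bat owl — query each against bits=01101000110:
query bat: checks bit4=1, bit10=0 (has a 0) -> no => not a false positive
query owl: checks bit0=0, bit10=0 (has a 0) -> no => not a false positive
False positives (alphabetical): none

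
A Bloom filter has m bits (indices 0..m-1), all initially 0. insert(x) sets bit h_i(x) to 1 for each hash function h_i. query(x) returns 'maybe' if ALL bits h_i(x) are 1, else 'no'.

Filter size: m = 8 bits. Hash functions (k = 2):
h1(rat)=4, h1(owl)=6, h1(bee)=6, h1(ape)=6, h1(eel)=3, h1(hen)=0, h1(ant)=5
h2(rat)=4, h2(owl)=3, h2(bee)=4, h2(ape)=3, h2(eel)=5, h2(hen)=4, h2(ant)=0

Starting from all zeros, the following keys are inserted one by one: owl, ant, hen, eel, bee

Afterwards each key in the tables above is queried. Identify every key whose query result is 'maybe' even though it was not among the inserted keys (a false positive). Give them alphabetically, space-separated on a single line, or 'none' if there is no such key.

Answer: ape rat

Derivation:
Start: bits=00000000
After insert 'owl': sets bits 3 6 -> bits=00010010
After insert 'ant': sets bits 0 5 -> bits=10010110
After insert 'hen': sets bits 0 4 -> bits=10011110
After insert 'eel': sets bits 3 5 -> bits=10011110
After insert 'bee': sets bits 4 6 -> bits=10011110
Not inserted: ape rat — query each against bits=10011110:
query ape: checks bit3=1, bit6=1 (all 1) -> maybe => FALSE POSITIVE
query rat: checks bit4=1 (all 1) -> maybe => FALSE POSITIVE
False positives (alphabetical): ape rat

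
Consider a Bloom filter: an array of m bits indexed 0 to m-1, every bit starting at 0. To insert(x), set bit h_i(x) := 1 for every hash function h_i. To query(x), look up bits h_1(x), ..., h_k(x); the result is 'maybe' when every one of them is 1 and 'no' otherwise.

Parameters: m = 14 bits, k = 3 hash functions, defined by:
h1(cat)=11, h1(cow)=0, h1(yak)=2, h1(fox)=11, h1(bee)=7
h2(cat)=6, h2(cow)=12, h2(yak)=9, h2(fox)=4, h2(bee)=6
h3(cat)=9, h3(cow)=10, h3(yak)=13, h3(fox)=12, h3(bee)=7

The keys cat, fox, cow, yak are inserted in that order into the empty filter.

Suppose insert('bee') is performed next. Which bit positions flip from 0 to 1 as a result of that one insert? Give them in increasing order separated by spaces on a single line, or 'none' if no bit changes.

Answer: 7

Derivation:
Start: bits=00000000000000
After insert 'cat': sets bits 6 9 11 -> bits=00000010010100
After insert 'fox': sets bits 4 11 12 -> bits=00001010010110
After insert 'cow': sets bits 0 10 12 -> bits=10001010011110
After insert 'yak': sets bits 2 9 13 -> bits=10101010011111
insert 'bee' would touch bits 6 7; currently bit6=1, bit7=0
Bits that are 0 among those (would change 0->1): 7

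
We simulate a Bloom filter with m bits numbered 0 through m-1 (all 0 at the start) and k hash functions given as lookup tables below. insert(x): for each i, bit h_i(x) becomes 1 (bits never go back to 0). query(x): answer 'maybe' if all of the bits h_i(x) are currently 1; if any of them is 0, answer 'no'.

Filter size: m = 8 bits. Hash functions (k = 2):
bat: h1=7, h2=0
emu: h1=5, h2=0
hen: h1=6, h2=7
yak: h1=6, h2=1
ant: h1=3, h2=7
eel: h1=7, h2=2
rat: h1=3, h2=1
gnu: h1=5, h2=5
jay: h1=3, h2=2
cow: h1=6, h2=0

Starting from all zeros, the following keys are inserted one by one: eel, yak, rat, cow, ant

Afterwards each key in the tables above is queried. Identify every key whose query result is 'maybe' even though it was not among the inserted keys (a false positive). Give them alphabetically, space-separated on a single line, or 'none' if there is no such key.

Answer: bat hen jay

Derivation:
Start: bits=00000000
After insert 'eel': sets bits 2 7 -> bits=00100001
After insert 'yak': sets bits 1 6 -> bits=01100011
After insert 'rat': sets bits 1 3 -> bits=01110011
After insert 'cow': sets bits 0 6 -> bits=11110011
After insert 'ant': sets bits 3 7 -> bits=11110011
Not inserted: bat emu gnu hen jay — query each against bits=11110011:
query bat: checks bit0=1, bit7=1 (all 1) -> maybe => FALSE POSITIVE
query emu: checks bit0=1, bit5=0 (has a 0) -> no => not a false positive
query gnu: checks bit5=0 (has a 0) -> no => not a false positive
query hen: checks bit6=1, bit7=1 (all 1) -> maybe => FALSE POSITIVE
query jay: checks bit2=1, bit3=1 (all 1) -> maybe => FALSE POSITIVE
False positives (alphabetical): bat hen jay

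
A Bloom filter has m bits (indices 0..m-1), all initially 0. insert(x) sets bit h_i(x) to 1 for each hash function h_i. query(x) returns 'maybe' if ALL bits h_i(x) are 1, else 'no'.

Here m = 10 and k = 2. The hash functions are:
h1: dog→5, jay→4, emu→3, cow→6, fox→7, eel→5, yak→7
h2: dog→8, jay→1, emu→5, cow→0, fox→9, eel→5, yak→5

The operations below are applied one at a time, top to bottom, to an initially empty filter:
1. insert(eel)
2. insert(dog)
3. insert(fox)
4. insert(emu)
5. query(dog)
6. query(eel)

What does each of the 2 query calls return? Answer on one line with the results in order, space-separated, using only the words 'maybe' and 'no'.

Start: bits=0000000000
Op 1: insert eel -> sets bits 5 -> bits=0000010000
Op 2: insert dog -> sets bits 5 8 -> bits=0000010010
Op 3: insert fox -> sets bits 7 9 -> bits=0000010111
Op 4: insert emu -> sets bits 3 5 -> bits=0001010111
Op 5: query dog -> checks bit5=1, bit8=1 (all 1) -> maybe
Op 6: query eel -> checks bit5=1 (all 1) -> maybe
Query results in order: maybe maybe

Answer: maybe maybe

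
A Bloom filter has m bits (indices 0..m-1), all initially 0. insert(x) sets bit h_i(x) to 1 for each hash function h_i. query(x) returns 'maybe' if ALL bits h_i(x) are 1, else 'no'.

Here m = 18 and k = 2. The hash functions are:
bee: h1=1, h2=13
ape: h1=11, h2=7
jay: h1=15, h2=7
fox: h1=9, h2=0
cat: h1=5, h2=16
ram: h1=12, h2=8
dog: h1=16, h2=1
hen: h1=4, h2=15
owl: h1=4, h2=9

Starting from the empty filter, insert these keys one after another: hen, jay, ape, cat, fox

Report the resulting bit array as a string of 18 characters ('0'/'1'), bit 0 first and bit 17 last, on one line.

Answer: 100011010101000110

Derivation:
Start: bits=000000000000000000
After insert 'hen': sets bits 4 15 -> bits=000010000000000100
After insert 'jay': sets bits 7 15 -> bits=000010010000000100
After insert 'ape': sets bits 7 11 -> bits=000010010001000100
After insert 'cat': sets bits 5 16 -> bits=000011010001000110
After insert 'fox': sets bits 0 9 -> bits=100011010101000110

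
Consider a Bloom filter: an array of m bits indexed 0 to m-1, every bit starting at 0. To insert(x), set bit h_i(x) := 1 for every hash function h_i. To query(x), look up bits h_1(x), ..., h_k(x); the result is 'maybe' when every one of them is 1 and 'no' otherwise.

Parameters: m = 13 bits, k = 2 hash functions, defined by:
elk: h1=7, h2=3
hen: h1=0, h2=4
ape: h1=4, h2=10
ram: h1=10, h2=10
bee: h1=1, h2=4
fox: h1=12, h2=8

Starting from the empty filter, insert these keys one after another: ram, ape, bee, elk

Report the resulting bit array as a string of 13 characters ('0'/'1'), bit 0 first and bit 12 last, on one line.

Start: bits=0000000000000
After insert 'ram': sets bits 10 -> bits=0000000000100
After insert 'ape': sets bits 4 10 -> bits=0000100000100
After insert 'bee': sets bits 1 4 -> bits=0100100000100
After insert 'elk': sets bits 3 7 -> bits=0101100100100

Answer: 0101100100100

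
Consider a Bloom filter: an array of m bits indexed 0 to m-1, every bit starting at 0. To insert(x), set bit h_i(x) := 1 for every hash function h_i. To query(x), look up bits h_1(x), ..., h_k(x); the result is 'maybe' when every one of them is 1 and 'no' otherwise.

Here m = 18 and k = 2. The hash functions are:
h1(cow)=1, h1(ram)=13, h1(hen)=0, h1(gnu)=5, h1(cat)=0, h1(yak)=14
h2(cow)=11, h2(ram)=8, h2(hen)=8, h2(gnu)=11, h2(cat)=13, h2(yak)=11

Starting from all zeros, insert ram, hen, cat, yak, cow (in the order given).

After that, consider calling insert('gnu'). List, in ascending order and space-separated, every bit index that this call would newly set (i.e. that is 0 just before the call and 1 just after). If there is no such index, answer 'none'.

Start: bits=000000000000000000
After insert 'ram': sets bits 8 13 -> bits=000000001000010000
After insert 'hen': sets bits 0 8 -> bits=100000001000010000
After insert 'cat': sets bits 0 13 -> bits=100000001000010000
After insert 'yak': sets bits 11 14 -> bits=100000001001011000
After insert 'cow': sets bits 1 11 -> bits=110000001001011000
insert 'gnu' would touch bits 5 11; currently bit5=0, bit11=1
Bits that are 0 among those (would change 0->1): 5

Answer: 5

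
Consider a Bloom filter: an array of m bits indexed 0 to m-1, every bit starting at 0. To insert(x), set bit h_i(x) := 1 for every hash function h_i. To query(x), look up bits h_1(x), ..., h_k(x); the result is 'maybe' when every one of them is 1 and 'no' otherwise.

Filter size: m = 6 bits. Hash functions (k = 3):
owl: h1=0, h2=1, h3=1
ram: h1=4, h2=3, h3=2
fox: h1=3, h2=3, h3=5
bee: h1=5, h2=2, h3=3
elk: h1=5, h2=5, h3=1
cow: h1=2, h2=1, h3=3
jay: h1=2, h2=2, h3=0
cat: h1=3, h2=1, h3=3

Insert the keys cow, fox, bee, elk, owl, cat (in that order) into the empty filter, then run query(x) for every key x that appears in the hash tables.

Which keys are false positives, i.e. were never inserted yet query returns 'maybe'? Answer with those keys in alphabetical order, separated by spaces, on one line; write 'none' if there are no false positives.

Answer: jay

Derivation:
Start: bits=000000
After insert 'cow': sets bits 1 2 3 -> bits=011100
After insert 'fox': sets bits 3 5 -> bits=011101
After insert 'bee': sets bits 2 3 5 -> bits=011101
After insert 'elk': sets bits 1 5 -> bits=011101
After insert 'owl': sets bits 0 1 -> bits=111101
After insert 'cat': sets bits 1 3 -> bits=111101
Not inserted: jay ram — query each against bits=111101:
query jay: checks bit0=1, bit2=1 (all 1) -> maybe => FALSE POSITIVE
query ram: checks bit2=1, bit3=1, bit4=0 (has a 0) -> no => not a false positive
False positives (alphabetical): jay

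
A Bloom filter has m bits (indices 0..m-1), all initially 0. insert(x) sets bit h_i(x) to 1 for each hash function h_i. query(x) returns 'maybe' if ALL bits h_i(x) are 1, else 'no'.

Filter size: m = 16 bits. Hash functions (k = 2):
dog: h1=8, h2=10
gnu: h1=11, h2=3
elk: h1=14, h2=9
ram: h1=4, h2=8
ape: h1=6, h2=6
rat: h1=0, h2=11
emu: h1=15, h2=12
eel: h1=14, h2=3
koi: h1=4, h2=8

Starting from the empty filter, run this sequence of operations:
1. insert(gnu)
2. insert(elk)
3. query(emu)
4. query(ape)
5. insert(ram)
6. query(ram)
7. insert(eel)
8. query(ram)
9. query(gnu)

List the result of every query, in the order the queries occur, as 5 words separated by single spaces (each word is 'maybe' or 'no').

Answer: no no maybe maybe maybe

Derivation:
Start: bits=0000000000000000
Op 1: insert gnu -> sets bits 3 11 -> bits=0001000000010000
Op 2: insert elk -> sets bits 9 14 -> bits=0001000001010010
Op 3: query emu -> checks bit12=0, bit15=0 (has a 0) -> no
Op 4: query ape -> checks bit6=0 (has a 0) -> no
Op 5: insert ram -> sets bits 4 8 -> bits=0001100011010010
Op 6: query ram -> checks bit4=1, bit8=1 (all 1) -> maybe
Op 7: insert eel -> sets bits 3 14 -> bits=0001100011010010
Op 8: query ram -> checks bit4=1, bit8=1 (all 1) -> maybe
Op 9: query gnu -> checks bit3=1, bit11=1 (all 1) -> maybe
Query results in order: no no maybe maybe maybe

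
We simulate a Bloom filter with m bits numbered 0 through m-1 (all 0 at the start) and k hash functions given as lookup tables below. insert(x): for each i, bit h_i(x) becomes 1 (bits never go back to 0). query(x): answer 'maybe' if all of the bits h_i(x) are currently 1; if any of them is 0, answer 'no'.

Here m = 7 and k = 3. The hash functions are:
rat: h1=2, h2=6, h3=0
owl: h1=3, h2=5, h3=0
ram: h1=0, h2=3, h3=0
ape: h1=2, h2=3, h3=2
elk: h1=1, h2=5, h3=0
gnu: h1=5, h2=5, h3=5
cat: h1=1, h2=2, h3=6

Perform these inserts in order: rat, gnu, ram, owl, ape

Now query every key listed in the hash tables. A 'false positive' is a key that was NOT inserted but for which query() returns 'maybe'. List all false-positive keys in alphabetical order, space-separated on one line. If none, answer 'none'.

Answer: none

Derivation:
Start: bits=0000000
After insert 'rat': sets bits 0 2 6 -> bits=1010001
After insert 'gnu': sets bits 5 -> bits=1010011
After insert 'ram': sets bits 0 3 -> bits=1011011
After insert 'owl': sets bits 0 3 5 -> bits=1011011
After insert 'ape': sets bits 2 3 -> bits=1011011
Not inserted: cat elk — query each against bits=1011011:
query cat: checks bit1=0, bit2=1, bit6=1 (has a 0) -> no => not a false positive
query elk: checks bit0=1, bit1=0, bit5=1 (has a 0) -> no => not a false positive
False positives (alphabetical): none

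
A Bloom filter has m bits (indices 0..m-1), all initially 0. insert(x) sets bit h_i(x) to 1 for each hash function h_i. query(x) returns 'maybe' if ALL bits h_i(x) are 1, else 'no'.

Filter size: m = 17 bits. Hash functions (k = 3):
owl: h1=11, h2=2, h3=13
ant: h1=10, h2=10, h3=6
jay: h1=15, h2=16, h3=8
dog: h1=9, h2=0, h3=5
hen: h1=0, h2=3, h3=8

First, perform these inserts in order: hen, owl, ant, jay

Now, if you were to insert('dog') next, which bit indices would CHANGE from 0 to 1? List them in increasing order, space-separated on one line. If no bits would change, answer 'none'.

Start: bits=00000000000000000
After insert 'hen': sets bits 0 3 8 -> bits=10010000100000000
After insert 'owl': sets bits 2 11 13 -> bits=10110000100101000
After insert 'ant': sets bits 6 10 -> bits=10110010101101000
After insert 'jay': sets bits 8 15 16 -> bits=10110010101101011
insert 'dog' would touch bits 0 5 9; currently bit0=1, bit5=0, bit9=0
Bits that are 0 among those (would change 0->1): 5 9

Answer: 5 9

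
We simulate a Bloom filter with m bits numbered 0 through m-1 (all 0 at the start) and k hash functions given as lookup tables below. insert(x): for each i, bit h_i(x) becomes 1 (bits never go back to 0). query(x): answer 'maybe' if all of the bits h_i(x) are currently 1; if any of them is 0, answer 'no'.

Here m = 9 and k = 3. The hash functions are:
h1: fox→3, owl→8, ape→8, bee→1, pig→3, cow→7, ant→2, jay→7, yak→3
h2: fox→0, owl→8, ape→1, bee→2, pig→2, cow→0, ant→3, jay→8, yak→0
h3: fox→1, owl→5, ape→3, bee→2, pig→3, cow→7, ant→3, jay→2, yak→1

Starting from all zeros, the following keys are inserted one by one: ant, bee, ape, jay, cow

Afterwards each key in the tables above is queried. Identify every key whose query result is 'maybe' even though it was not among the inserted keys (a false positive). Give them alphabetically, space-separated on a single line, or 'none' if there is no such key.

Start: bits=000000000
After insert 'ant': sets bits 2 3 -> bits=001100000
After insert 'bee': sets bits 1 2 -> bits=011100000
After insert 'ape': sets bits 1 3 8 -> bits=011100001
After insert 'jay': sets bits 2 7 8 -> bits=011100011
After insert 'cow': sets bits 0 7 -> bits=111100011
Not inserted: fox owl pig yak — query each against bits=111100011:
query fox: checks bit0=1, bit1=1, bit3=1 (all 1) -> maybe => FALSE POSITIVE
query owl: checks bit5=0, bit8=1 (has a 0) -> no => not a false positive
query pig: checks bit2=1, bit3=1 (all 1) -> maybe => FALSE POSITIVE
query yak: checks bit0=1, bit1=1, bit3=1 (all 1) -> maybe => FALSE POSITIVE
False positives (alphabetical): fox pig yak

Answer: fox pig yak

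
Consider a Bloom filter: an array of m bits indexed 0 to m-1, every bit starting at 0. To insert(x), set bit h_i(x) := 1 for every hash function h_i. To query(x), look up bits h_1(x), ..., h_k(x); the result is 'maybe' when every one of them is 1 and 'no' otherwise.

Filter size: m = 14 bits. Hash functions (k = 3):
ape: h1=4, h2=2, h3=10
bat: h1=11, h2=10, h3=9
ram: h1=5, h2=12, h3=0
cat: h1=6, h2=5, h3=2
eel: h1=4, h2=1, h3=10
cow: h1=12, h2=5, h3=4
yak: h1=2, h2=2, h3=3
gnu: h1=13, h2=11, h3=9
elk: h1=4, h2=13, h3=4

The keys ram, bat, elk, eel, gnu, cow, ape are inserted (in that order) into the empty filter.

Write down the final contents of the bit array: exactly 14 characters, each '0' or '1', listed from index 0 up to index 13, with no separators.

Start: bits=00000000000000
After insert 'ram': sets bits 0 5 12 -> bits=10000100000010
After insert 'bat': sets bits 9 10 11 -> bits=10000100011110
After insert 'elk': sets bits 4 13 -> bits=10001100011111
After insert 'eel': sets bits 1 4 10 -> bits=11001100011111
After insert 'gnu': sets bits 9 11 13 -> bits=11001100011111
After insert 'cow': sets bits 4 5 12 -> bits=11001100011111
After insert 'ape': sets bits 2 4 10 -> bits=11101100011111

Answer: 11101100011111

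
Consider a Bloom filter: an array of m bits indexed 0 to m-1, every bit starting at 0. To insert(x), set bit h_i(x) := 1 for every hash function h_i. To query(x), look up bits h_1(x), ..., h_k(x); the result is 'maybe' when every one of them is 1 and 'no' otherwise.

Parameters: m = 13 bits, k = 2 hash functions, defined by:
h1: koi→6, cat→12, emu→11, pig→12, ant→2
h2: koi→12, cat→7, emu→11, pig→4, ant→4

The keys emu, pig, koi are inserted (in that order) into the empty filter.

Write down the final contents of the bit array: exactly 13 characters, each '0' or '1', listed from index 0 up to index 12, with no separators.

Answer: 0000101000011

Derivation:
Start: bits=0000000000000
After insert 'emu': sets bits 11 -> bits=0000000000010
After insert 'pig': sets bits 4 12 -> bits=0000100000011
After insert 'koi': sets bits 6 12 -> bits=0000101000011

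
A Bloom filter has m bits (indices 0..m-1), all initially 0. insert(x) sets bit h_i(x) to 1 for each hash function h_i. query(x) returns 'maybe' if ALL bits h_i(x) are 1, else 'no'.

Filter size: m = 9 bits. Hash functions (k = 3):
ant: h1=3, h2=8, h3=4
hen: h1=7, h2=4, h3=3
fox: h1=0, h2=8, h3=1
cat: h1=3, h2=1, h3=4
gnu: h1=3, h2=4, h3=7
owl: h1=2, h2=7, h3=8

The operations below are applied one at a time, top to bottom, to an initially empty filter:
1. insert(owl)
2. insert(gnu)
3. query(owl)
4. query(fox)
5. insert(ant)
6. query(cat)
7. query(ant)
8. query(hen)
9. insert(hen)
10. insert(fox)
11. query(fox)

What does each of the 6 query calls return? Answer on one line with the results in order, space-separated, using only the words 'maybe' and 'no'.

Start: bits=000000000
Op 1: insert owl -> sets bits 2 7 8 -> bits=001000011
Op 2: insert gnu -> sets bits 3 4 7 -> bits=001110011
Op 3: query owl -> checks bit2=1, bit7=1, bit8=1 (all 1) -> maybe
Op 4: query fox -> checks bit0=0, bit1=0, bit8=1 (has a 0) -> no
Op 5: insert ant -> sets bits 3 4 8 -> bits=001110011
Op 6: query cat -> checks bit1=0, bit3=1, bit4=1 (has a 0) -> no
Op 7: query ant -> checks bit3=1, bit4=1, bit8=1 (all 1) -> maybe
Op 8: query hen -> checks bit3=1, bit4=1, bit7=1 (all 1) -> maybe
Op 9: insert hen -> sets bits 3 4 7 -> bits=001110011
Op 10: insert fox -> sets bits 0 1 8 -> bits=111110011
Op 11: query fox -> checks bit0=1, bit1=1, bit8=1 (all 1) -> maybe
Query results in order: maybe no no maybe maybe maybe

Answer: maybe no no maybe maybe maybe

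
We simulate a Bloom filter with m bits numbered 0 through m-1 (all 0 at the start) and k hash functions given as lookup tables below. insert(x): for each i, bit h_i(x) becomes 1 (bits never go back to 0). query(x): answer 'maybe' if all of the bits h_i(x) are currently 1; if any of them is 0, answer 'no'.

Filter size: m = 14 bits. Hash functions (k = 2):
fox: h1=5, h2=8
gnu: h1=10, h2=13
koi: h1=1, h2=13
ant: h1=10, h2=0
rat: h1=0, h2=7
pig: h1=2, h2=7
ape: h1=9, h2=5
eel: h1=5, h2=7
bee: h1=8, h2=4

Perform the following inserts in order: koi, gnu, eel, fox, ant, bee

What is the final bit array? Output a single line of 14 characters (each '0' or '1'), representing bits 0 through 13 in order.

Answer: 11001101101001

Derivation:
Start: bits=00000000000000
After insert 'koi': sets bits 1 13 -> bits=01000000000001
After insert 'gnu': sets bits 10 13 -> bits=01000000001001
After insert 'eel': sets bits 5 7 -> bits=01000101001001
After insert 'fox': sets bits 5 8 -> bits=01000101101001
After insert 'ant': sets bits 0 10 -> bits=11000101101001
After insert 'bee': sets bits 4 8 -> bits=11001101101001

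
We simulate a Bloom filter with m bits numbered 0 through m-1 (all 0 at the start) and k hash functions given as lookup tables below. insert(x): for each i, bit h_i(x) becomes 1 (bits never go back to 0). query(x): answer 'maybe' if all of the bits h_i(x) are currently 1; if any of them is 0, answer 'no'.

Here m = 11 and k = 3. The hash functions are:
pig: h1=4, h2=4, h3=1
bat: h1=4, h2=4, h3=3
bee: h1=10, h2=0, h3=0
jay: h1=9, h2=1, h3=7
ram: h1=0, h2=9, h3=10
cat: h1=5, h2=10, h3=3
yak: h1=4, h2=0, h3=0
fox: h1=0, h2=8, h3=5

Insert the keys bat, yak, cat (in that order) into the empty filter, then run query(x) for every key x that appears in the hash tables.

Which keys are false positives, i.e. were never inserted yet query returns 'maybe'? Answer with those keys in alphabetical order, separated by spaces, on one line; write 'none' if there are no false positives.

Start: bits=00000000000
After insert 'bat': sets bits 3 4 -> bits=00011000000
After insert 'yak': sets bits 0 4 -> bits=10011000000
After insert 'cat': sets bits 3 5 10 -> bits=10011100001
Not inserted: bee fox jay pig ram — query each against bits=10011100001:
query bee: checks bit0=1, bit10=1 (all 1) -> maybe => FALSE POSITIVE
query fox: checks bit0=1, bit5=1, bit8=0 (has a 0) -> no => not a false positive
query jay: checks bit1=0, bit7=0, bit9=0 (has a 0) -> no => not a false positive
query pig: checks bit1=0, bit4=1 (has a 0) -> no => not a false positive
query ram: checks bit0=1, bit9=0, bit10=1 (has a 0) -> no => not a false positive
False positives (alphabetical): bee

Answer: bee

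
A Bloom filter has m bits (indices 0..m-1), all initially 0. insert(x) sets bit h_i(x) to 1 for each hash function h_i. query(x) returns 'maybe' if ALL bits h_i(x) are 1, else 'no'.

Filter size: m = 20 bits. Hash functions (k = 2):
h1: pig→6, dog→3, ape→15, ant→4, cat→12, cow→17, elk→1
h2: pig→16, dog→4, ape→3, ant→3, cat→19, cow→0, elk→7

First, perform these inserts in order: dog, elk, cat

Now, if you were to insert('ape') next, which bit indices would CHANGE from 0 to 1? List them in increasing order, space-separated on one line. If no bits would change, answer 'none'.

Answer: 15

Derivation:
Start: bits=00000000000000000000
After insert 'dog': sets bits 3 4 -> bits=00011000000000000000
After insert 'elk': sets bits 1 7 -> bits=01011001000000000000
After insert 'cat': sets bits 12 19 -> bits=01011001000010000001
insert 'ape' would touch bits 3 15; currently bit3=1, bit15=0
Bits that are 0 among those (would change 0->1): 15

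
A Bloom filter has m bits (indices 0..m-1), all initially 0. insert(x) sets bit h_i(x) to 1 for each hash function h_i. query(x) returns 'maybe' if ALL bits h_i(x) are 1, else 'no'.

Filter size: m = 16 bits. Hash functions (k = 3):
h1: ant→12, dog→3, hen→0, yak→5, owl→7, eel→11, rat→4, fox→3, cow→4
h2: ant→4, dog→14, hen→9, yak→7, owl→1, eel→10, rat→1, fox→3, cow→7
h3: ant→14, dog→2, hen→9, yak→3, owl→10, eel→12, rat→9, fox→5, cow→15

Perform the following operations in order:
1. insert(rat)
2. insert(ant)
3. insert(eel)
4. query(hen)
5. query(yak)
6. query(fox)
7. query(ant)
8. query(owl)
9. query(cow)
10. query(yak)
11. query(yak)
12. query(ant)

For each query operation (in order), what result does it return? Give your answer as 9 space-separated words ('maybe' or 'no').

Answer: no no no maybe no no no no maybe

Derivation:
Start: bits=0000000000000000
Op 1: insert rat -> sets bits 1 4 9 -> bits=0100100001000000
Op 2: insert ant -> sets bits 4 12 14 -> bits=0100100001001010
Op 3: insert eel -> sets bits 10 11 12 -> bits=0100100001111010
Op 4: query hen -> checks bit0=0, bit9=1 (has a 0) -> no
Op 5: query yak -> checks bit3=0, bit5=0, bit7=0 (has a 0) -> no
Op 6: query fox -> checks bit3=0, bit5=0 (has a 0) -> no
Op 7: query ant -> checks bit4=1, bit12=1, bit14=1 (all 1) -> maybe
Op 8: query owl -> checks bit1=1, bit7=0, bit10=1 (has a 0) -> no
Op 9: query cow -> checks bit4=1, bit7=0, bit15=0 (has a 0) -> no
Op 10: query yak -> checks bit3=0, bit5=0, bit7=0 (has a 0) -> no
Op 11: query yak -> checks bit3=0, bit5=0, bit7=0 (has a 0) -> no
Op 12: query ant -> checks bit4=1, bit12=1, bit14=1 (all 1) -> maybe
Query results in order: no no no maybe no no no no maybe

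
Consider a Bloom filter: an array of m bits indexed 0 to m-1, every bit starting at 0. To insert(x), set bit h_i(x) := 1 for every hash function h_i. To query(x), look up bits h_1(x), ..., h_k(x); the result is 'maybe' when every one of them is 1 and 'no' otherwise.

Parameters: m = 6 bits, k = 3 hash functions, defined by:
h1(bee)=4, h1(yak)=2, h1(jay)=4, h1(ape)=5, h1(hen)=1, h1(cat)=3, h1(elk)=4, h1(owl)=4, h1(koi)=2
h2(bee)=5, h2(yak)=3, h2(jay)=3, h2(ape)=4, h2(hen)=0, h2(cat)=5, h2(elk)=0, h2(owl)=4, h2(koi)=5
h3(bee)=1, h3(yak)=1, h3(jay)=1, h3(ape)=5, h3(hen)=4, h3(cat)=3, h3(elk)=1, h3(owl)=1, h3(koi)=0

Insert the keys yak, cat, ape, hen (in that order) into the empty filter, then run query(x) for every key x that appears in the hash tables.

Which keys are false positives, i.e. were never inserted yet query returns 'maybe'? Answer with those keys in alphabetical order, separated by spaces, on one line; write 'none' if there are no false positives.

Start: bits=000000
After insert 'yak': sets bits 1 2 3 -> bits=011100
After insert 'cat': sets bits 3 5 -> bits=011101
After insert 'ape': sets bits 4 5 -> bits=011111
After insert 'hen': sets bits 0 1 4 -> bits=111111
Not inserted: bee elk jay koi owl — query each against bits=111111:
query bee: checks bit1=1, bit4=1, bit5=1 (all 1) -> maybe => FALSE POSITIVE
query elk: checks bit0=1, bit1=1, bit4=1 (all 1) -> maybe => FALSE POSITIVE
query jay: checks bit1=1, bit3=1, bit4=1 (all 1) -> maybe => FALSE POSITIVE
query koi: checks bit0=1, bit2=1, bit5=1 (all 1) -> maybe => FALSE POSITIVE
query owl: checks bit1=1, bit4=1 (all 1) -> maybe => FALSE POSITIVE
False positives (alphabetical): bee elk jay koi owl

Answer: bee elk jay koi owl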